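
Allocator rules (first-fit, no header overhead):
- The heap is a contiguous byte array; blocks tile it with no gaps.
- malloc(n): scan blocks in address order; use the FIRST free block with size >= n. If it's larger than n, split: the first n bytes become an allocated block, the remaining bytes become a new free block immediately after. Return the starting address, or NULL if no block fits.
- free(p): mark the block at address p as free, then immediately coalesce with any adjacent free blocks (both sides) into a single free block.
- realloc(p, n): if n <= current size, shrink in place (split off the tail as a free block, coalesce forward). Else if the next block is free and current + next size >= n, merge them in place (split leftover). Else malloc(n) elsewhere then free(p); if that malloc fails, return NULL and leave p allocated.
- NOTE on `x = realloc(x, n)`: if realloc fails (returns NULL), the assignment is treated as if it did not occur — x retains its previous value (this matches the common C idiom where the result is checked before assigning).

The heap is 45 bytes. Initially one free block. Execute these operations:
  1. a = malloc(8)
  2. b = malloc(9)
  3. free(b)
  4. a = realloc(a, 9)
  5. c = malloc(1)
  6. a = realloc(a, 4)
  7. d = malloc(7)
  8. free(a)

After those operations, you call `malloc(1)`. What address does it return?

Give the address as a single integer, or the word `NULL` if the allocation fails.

Op 1: a = malloc(8) -> a = 0; heap: [0-7 ALLOC][8-44 FREE]
Op 2: b = malloc(9) -> b = 8; heap: [0-7 ALLOC][8-16 ALLOC][17-44 FREE]
Op 3: free(b) -> (freed b); heap: [0-7 ALLOC][8-44 FREE]
Op 4: a = realloc(a, 9) -> a = 0; heap: [0-8 ALLOC][9-44 FREE]
Op 5: c = malloc(1) -> c = 9; heap: [0-8 ALLOC][9-9 ALLOC][10-44 FREE]
Op 6: a = realloc(a, 4) -> a = 0; heap: [0-3 ALLOC][4-8 FREE][9-9 ALLOC][10-44 FREE]
Op 7: d = malloc(7) -> d = 10; heap: [0-3 ALLOC][4-8 FREE][9-9 ALLOC][10-16 ALLOC][17-44 FREE]
Op 8: free(a) -> (freed a); heap: [0-8 FREE][9-9 ALLOC][10-16 ALLOC][17-44 FREE]
malloc(1): first-fit scan over [0-8 FREE][9-9 ALLOC][10-16 ALLOC][17-44 FREE] -> 0

Answer: 0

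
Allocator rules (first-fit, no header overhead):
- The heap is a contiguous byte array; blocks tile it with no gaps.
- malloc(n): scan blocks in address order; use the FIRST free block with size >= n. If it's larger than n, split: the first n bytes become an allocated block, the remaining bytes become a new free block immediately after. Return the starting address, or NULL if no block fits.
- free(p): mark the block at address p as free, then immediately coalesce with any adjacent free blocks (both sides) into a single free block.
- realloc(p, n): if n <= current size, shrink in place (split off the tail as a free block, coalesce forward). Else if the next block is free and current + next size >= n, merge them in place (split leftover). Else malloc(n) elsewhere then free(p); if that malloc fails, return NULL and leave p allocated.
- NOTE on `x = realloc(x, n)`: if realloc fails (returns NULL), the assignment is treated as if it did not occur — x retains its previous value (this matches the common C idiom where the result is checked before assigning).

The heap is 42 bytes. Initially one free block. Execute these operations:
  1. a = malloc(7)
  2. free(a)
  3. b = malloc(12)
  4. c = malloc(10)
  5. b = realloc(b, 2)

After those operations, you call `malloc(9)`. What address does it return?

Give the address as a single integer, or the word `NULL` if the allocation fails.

Op 1: a = malloc(7) -> a = 0; heap: [0-6 ALLOC][7-41 FREE]
Op 2: free(a) -> (freed a); heap: [0-41 FREE]
Op 3: b = malloc(12) -> b = 0; heap: [0-11 ALLOC][12-41 FREE]
Op 4: c = malloc(10) -> c = 12; heap: [0-11 ALLOC][12-21 ALLOC][22-41 FREE]
Op 5: b = realloc(b, 2) -> b = 0; heap: [0-1 ALLOC][2-11 FREE][12-21 ALLOC][22-41 FREE]
malloc(9): first-fit scan over [0-1 ALLOC][2-11 FREE][12-21 ALLOC][22-41 FREE] -> 2

Answer: 2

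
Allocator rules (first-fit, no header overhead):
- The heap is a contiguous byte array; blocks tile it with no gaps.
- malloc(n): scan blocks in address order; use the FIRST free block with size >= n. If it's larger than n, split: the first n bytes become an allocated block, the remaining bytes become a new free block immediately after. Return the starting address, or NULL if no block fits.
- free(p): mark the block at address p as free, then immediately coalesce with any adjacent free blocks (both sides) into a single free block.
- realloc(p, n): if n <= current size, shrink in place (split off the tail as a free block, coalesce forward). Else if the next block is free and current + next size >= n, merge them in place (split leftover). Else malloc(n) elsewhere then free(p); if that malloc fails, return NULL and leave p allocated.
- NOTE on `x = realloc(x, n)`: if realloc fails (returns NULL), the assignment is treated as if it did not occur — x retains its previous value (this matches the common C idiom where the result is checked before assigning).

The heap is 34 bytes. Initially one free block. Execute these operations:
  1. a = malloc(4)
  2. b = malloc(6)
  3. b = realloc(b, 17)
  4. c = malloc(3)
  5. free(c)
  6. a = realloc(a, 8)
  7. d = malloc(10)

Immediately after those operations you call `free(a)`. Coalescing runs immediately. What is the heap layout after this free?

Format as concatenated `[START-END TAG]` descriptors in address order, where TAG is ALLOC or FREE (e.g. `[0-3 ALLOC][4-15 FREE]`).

Op 1: a = malloc(4) -> a = 0; heap: [0-3 ALLOC][4-33 FREE]
Op 2: b = malloc(6) -> b = 4; heap: [0-3 ALLOC][4-9 ALLOC][10-33 FREE]
Op 3: b = realloc(b, 17) -> b = 4; heap: [0-3 ALLOC][4-20 ALLOC][21-33 FREE]
Op 4: c = malloc(3) -> c = 21; heap: [0-3 ALLOC][4-20 ALLOC][21-23 ALLOC][24-33 FREE]
Op 5: free(c) -> (freed c); heap: [0-3 ALLOC][4-20 ALLOC][21-33 FREE]
Op 6: a = realloc(a, 8) -> a = 21; heap: [0-3 FREE][4-20 ALLOC][21-28 ALLOC][29-33 FREE]
Op 7: d = malloc(10) -> d = NULL; heap: [0-3 FREE][4-20 ALLOC][21-28 ALLOC][29-33 FREE]
free(a): a = 21 -> block [21-28 ALLOC]; mark free, coalesce with adjacent free neighbors -> [0-3 FREE][4-20 ALLOC][21-33 FREE]

Answer: [0-3 FREE][4-20 ALLOC][21-33 FREE]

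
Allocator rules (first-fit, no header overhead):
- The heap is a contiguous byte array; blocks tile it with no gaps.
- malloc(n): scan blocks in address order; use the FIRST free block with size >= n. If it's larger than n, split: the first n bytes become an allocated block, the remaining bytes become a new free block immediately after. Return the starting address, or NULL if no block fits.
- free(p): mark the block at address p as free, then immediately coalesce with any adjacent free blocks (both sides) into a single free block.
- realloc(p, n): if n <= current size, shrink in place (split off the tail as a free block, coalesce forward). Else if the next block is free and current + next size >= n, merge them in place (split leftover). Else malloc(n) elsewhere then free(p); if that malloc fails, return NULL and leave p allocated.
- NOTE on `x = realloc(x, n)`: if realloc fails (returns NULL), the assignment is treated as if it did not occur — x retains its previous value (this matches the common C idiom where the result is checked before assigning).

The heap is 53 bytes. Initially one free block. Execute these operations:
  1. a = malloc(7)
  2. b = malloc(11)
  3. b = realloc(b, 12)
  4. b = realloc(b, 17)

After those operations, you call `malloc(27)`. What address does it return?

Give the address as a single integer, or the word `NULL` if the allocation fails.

Answer: 24

Derivation:
Op 1: a = malloc(7) -> a = 0; heap: [0-6 ALLOC][7-52 FREE]
Op 2: b = malloc(11) -> b = 7; heap: [0-6 ALLOC][7-17 ALLOC][18-52 FREE]
Op 3: b = realloc(b, 12) -> b = 7; heap: [0-6 ALLOC][7-18 ALLOC][19-52 FREE]
Op 4: b = realloc(b, 17) -> b = 7; heap: [0-6 ALLOC][7-23 ALLOC][24-52 FREE]
malloc(27): first-fit scan over [0-6 ALLOC][7-23 ALLOC][24-52 FREE] -> 24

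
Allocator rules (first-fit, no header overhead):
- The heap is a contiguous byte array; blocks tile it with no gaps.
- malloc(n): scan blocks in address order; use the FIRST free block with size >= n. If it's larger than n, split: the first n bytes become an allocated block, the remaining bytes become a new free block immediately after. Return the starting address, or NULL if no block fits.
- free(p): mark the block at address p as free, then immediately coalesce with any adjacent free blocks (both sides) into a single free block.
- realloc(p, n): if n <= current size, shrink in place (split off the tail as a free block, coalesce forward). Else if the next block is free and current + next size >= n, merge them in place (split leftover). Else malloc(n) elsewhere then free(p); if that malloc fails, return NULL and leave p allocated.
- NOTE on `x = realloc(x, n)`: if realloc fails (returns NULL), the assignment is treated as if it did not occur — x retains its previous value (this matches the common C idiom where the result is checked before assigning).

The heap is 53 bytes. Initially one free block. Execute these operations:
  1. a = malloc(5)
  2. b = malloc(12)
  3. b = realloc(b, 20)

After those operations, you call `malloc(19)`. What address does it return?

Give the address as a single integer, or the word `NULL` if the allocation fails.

Answer: 25

Derivation:
Op 1: a = malloc(5) -> a = 0; heap: [0-4 ALLOC][5-52 FREE]
Op 2: b = malloc(12) -> b = 5; heap: [0-4 ALLOC][5-16 ALLOC][17-52 FREE]
Op 3: b = realloc(b, 20) -> b = 5; heap: [0-4 ALLOC][5-24 ALLOC][25-52 FREE]
malloc(19): first-fit scan over [0-4 ALLOC][5-24 ALLOC][25-52 FREE] -> 25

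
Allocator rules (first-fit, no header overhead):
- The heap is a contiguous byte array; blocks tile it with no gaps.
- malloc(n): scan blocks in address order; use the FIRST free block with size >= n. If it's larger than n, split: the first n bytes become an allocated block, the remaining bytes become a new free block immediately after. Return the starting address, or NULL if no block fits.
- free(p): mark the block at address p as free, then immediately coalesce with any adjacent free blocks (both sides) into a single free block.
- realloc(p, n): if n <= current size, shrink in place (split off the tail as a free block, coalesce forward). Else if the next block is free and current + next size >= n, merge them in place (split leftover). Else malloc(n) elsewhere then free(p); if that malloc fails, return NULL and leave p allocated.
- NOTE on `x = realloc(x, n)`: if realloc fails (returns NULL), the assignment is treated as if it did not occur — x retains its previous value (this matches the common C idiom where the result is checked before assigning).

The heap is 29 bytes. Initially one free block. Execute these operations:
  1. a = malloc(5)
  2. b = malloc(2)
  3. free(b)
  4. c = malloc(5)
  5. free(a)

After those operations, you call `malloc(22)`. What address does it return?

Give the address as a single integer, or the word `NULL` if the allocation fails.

Op 1: a = malloc(5) -> a = 0; heap: [0-4 ALLOC][5-28 FREE]
Op 2: b = malloc(2) -> b = 5; heap: [0-4 ALLOC][5-6 ALLOC][7-28 FREE]
Op 3: free(b) -> (freed b); heap: [0-4 ALLOC][5-28 FREE]
Op 4: c = malloc(5) -> c = 5; heap: [0-4 ALLOC][5-9 ALLOC][10-28 FREE]
Op 5: free(a) -> (freed a); heap: [0-4 FREE][5-9 ALLOC][10-28 FREE]
malloc(22): first-fit scan over [0-4 FREE][5-9 ALLOC][10-28 FREE] -> NULL

Answer: NULL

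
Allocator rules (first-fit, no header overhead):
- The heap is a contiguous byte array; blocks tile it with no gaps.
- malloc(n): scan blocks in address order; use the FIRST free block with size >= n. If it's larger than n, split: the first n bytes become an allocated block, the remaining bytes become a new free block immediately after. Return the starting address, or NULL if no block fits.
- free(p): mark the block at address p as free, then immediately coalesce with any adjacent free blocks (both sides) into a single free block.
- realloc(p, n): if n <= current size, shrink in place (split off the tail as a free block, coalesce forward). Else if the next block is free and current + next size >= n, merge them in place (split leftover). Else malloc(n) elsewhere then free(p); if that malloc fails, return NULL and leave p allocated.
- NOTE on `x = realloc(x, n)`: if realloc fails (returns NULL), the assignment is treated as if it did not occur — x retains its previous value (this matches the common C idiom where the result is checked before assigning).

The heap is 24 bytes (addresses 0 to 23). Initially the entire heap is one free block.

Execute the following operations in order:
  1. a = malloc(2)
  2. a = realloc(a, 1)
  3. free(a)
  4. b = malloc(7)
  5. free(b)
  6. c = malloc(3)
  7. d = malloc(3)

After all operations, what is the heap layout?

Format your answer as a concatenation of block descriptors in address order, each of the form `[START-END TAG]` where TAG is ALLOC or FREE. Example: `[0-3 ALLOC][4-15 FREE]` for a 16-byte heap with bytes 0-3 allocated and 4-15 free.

Op 1: a = malloc(2) -> a = 0; heap: [0-1 ALLOC][2-23 FREE]
Op 2: a = realloc(a, 1) -> a = 0; heap: [0-0 ALLOC][1-23 FREE]
Op 3: free(a) -> (freed a); heap: [0-23 FREE]
Op 4: b = malloc(7) -> b = 0; heap: [0-6 ALLOC][7-23 FREE]
Op 5: free(b) -> (freed b); heap: [0-23 FREE]
Op 6: c = malloc(3) -> c = 0; heap: [0-2 ALLOC][3-23 FREE]
Op 7: d = malloc(3) -> d = 3; heap: [0-2 ALLOC][3-5 ALLOC][6-23 FREE]

Answer: [0-2 ALLOC][3-5 ALLOC][6-23 FREE]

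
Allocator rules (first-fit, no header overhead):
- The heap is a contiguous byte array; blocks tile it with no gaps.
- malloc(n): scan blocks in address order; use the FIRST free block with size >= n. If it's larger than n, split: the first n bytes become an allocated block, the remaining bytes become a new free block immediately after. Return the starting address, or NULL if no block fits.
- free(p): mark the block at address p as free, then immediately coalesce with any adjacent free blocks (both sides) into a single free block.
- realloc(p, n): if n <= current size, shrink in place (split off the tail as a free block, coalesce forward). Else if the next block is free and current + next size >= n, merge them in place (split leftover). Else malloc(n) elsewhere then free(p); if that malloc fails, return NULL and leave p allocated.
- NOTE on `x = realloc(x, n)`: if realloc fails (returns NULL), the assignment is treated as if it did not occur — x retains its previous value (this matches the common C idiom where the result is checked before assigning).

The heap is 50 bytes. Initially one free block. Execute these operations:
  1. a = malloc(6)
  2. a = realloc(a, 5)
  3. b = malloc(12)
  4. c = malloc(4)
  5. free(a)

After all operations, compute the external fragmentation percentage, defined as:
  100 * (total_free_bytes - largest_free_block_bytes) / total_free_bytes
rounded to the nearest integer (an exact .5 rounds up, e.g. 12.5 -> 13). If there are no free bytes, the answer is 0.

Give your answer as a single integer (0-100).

Answer: 15

Derivation:
Op 1: a = malloc(6) -> a = 0; heap: [0-5 ALLOC][6-49 FREE]
Op 2: a = realloc(a, 5) -> a = 0; heap: [0-4 ALLOC][5-49 FREE]
Op 3: b = malloc(12) -> b = 5; heap: [0-4 ALLOC][5-16 ALLOC][17-49 FREE]
Op 4: c = malloc(4) -> c = 17; heap: [0-4 ALLOC][5-16 ALLOC][17-20 ALLOC][21-49 FREE]
Op 5: free(a) -> (freed a); heap: [0-4 FREE][5-16 ALLOC][17-20 ALLOC][21-49 FREE]
Free blocks: [5 29] total_free=34 largest=29 -> 100*(34-29)/34 = 500/34 ≈ 14.706 -> rounds to 15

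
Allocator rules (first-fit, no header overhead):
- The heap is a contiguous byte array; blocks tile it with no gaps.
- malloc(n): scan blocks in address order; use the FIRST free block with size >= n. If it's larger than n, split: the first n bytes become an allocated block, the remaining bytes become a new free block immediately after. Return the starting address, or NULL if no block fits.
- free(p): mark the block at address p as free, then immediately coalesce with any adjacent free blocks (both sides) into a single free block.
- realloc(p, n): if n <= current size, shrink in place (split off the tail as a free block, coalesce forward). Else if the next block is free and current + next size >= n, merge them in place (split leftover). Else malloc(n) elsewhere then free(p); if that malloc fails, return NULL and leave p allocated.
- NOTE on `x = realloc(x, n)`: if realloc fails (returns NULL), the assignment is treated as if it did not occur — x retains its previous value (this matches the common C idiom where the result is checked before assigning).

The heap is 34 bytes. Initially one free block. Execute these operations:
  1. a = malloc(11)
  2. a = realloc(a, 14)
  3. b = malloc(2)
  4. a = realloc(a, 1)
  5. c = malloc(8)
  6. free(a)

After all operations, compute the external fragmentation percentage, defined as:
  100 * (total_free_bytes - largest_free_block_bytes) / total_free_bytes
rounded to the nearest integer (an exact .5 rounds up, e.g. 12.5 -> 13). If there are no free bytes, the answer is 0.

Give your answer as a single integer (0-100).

Op 1: a = malloc(11) -> a = 0; heap: [0-10 ALLOC][11-33 FREE]
Op 2: a = realloc(a, 14) -> a = 0; heap: [0-13 ALLOC][14-33 FREE]
Op 3: b = malloc(2) -> b = 14; heap: [0-13 ALLOC][14-15 ALLOC][16-33 FREE]
Op 4: a = realloc(a, 1) -> a = 0; heap: [0-0 ALLOC][1-13 FREE][14-15 ALLOC][16-33 FREE]
Op 5: c = malloc(8) -> c = 1; heap: [0-0 ALLOC][1-8 ALLOC][9-13 FREE][14-15 ALLOC][16-33 FREE]
Op 6: free(a) -> (freed a); heap: [0-0 FREE][1-8 ALLOC][9-13 FREE][14-15 ALLOC][16-33 FREE]
Free blocks: [1 5 18] total_free=24 largest=18 -> 100*(24-18)/24 = 600/24 = 25

Answer: 25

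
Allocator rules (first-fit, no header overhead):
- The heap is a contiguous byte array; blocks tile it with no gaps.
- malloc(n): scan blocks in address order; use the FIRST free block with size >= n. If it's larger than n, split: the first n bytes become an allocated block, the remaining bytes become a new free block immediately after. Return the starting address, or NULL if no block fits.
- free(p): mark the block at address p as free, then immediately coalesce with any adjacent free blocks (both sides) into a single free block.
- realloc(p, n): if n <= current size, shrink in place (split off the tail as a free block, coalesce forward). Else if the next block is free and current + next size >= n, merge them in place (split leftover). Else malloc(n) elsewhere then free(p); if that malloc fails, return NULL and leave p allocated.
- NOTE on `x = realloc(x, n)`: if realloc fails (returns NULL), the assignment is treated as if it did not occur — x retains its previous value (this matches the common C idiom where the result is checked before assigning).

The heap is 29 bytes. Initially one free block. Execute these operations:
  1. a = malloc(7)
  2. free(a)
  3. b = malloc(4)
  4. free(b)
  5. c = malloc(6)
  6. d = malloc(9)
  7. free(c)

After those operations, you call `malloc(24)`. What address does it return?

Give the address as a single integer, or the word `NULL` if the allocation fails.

Answer: NULL

Derivation:
Op 1: a = malloc(7) -> a = 0; heap: [0-6 ALLOC][7-28 FREE]
Op 2: free(a) -> (freed a); heap: [0-28 FREE]
Op 3: b = malloc(4) -> b = 0; heap: [0-3 ALLOC][4-28 FREE]
Op 4: free(b) -> (freed b); heap: [0-28 FREE]
Op 5: c = malloc(6) -> c = 0; heap: [0-5 ALLOC][6-28 FREE]
Op 6: d = malloc(9) -> d = 6; heap: [0-5 ALLOC][6-14 ALLOC][15-28 FREE]
Op 7: free(c) -> (freed c); heap: [0-5 FREE][6-14 ALLOC][15-28 FREE]
malloc(24): first-fit scan over [0-5 FREE][6-14 ALLOC][15-28 FREE] -> NULL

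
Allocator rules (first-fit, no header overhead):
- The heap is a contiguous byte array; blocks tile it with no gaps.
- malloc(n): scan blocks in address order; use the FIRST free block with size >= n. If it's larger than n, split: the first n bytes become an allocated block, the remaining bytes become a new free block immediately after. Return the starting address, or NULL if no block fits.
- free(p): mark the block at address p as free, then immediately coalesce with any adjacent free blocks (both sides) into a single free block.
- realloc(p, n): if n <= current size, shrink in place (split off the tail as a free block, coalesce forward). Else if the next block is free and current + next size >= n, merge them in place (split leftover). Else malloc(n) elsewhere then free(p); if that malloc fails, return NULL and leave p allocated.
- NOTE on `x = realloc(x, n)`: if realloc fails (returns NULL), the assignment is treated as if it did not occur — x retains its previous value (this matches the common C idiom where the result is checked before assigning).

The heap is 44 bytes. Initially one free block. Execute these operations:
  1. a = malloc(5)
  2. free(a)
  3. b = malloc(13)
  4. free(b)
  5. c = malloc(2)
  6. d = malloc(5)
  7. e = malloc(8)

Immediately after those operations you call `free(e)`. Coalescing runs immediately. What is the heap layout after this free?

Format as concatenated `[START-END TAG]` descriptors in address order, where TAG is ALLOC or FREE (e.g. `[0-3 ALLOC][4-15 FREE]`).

Answer: [0-1 ALLOC][2-6 ALLOC][7-43 FREE]

Derivation:
Op 1: a = malloc(5) -> a = 0; heap: [0-4 ALLOC][5-43 FREE]
Op 2: free(a) -> (freed a); heap: [0-43 FREE]
Op 3: b = malloc(13) -> b = 0; heap: [0-12 ALLOC][13-43 FREE]
Op 4: free(b) -> (freed b); heap: [0-43 FREE]
Op 5: c = malloc(2) -> c = 0; heap: [0-1 ALLOC][2-43 FREE]
Op 6: d = malloc(5) -> d = 2; heap: [0-1 ALLOC][2-6 ALLOC][7-43 FREE]
Op 7: e = malloc(8) -> e = 7; heap: [0-1 ALLOC][2-6 ALLOC][7-14 ALLOC][15-43 FREE]
free(e): e = 7 -> block [7-14 ALLOC]; mark free, coalesce with adjacent free neighbors -> [0-1 ALLOC][2-6 ALLOC][7-43 FREE]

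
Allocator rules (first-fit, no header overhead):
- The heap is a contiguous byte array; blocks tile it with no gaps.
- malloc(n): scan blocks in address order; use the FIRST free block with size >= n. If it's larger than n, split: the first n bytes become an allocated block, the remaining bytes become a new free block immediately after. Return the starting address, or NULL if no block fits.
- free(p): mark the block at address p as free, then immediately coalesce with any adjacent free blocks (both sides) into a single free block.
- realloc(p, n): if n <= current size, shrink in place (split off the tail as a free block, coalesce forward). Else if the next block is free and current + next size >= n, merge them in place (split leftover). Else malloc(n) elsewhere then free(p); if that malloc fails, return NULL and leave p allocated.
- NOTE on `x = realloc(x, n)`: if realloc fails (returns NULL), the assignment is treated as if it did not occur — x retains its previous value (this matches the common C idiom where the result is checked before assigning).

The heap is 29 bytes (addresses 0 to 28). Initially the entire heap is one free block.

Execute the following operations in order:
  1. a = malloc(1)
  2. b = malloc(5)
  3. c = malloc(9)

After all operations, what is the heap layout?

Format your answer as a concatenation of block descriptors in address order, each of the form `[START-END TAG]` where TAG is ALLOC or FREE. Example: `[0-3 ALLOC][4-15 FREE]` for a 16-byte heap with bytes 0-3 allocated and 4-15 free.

Op 1: a = malloc(1) -> a = 0; heap: [0-0 ALLOC][1-28 FREE]
Op 2: b = malloc(5) -> b = 1; heap: [0-0 ALLOC][1-5 ALLOC][6-28 FREE]
Op 3: c = malloc(9) -> c = 6; heap: [0-0 ALLOC][1-5 ALLOC][6-14 ALLOC][15-28 FREE]

Answer: [0-0 ALLOC][1-5 ALLOC][6-14 ALLOC][15-28 FREE]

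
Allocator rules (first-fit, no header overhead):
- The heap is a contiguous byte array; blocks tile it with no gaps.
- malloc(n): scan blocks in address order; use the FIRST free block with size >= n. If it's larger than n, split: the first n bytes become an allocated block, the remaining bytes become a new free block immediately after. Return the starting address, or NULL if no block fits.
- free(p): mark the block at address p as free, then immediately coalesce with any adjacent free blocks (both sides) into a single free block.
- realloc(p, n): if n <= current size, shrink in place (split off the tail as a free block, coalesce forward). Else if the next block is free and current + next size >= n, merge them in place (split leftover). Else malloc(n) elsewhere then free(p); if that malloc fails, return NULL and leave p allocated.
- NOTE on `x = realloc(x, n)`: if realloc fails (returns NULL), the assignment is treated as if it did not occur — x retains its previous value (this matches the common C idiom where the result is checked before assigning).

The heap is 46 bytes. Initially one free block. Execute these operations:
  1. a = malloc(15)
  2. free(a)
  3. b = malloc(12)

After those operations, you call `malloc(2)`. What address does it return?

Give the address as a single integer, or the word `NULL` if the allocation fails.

Answer: 12

Derivation:
Op 1: a = malloc(15) -> a = 0; heap: [0-14 ALLOC][15-45 FREE]
Op 2: free(a) -> (freed a); heap: [0-45 FREE]
Op 3: b = malloc(12) -> b = 0; heap: [0-11 ALLOC][12-45 FREE]
malloc(2): first-fit scan over [0-11 ALLOC][12-45 FREE] -> 12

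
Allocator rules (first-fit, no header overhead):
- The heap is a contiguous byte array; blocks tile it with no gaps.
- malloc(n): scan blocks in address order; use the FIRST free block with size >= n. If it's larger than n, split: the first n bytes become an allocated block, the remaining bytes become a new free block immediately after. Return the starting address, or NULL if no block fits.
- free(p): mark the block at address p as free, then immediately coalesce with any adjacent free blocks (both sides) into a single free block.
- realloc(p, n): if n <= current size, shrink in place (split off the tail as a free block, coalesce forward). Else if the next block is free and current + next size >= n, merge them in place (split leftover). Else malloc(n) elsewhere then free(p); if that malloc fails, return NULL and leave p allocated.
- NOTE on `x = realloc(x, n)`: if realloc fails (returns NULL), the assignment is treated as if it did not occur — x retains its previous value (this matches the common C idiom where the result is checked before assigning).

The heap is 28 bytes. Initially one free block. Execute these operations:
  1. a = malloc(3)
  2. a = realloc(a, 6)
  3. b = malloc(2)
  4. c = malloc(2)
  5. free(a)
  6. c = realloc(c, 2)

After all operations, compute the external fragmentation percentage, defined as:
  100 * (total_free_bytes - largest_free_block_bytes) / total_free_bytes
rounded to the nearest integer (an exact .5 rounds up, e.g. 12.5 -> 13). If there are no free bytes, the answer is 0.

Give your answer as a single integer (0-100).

Op 1: a = malloc(3) -> a = 0; heap: [0-2 ALLOC][3-27 FREE]
Op 2: a = realloc(a, 6) -> a = 0; heap: [0-5 ALLOC][6-27 FREE]
Op 3: b = malloc(2) -> b = 6; heap: [0-5 ALLOC][6-7 ALLOC][8-27 FREE]
Op 4: c = malloc(2) -> c = 8; heap: [0-5 ALLOC][6-7 ALLOC][8-9 ALLOC][10-27 FREE]
Op 5: free(a) -> (freed a); heap: [0-5 FREE][6-7 ALLOC][8-9 ALLOC][10-27 FREE]
Op 6: c = realloc(c, 2) -> c = 8; heap: [0-5 FREE][6-7 ALLOC][8-9 ALLOC][10-27 FREE]
Free blocks: [6 18] total_free=24 largest=18 -> 100*(24-18)/24 = 600/24 = 25

Answer: 25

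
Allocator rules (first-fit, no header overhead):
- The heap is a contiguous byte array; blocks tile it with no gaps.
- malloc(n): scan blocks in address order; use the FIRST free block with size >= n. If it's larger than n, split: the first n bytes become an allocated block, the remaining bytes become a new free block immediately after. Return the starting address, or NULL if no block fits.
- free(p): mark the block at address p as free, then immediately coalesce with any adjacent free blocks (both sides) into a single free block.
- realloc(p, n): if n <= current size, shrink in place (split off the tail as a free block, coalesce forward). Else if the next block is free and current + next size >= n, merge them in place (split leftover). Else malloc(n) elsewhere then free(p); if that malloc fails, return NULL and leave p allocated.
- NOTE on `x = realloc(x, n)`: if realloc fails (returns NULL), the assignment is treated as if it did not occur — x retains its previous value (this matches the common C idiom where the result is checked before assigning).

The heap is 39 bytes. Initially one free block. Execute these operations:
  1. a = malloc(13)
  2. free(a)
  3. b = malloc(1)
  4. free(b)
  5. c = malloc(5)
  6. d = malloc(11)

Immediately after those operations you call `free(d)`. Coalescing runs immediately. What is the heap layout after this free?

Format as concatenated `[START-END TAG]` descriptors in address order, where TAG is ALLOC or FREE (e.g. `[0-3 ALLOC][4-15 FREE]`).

Answer: [0-4 ALLOC][5-38 FREE]

Derivation:
Op 1: a = malloc(13) -> a = 0; heap: [0-12 ALLOC][13-38 FREE]
Op 2: free(a) -> (freed a); heap: [0-38 FREE]
Op 3: b = malloc(1) -> b = 0; heap: [0-0 ALLOC][1-38 FREE]
Op 4: free(b) -> (freed b); heap: [0-38 FREE]
Op 5: c = malloc(5) -> c = 0; heap: [0-4 ALLOC][5-38 FREE]
Op 6: d = malloc(11) -> d = 5; heap: [0-4 ALLOC][5-15 ALLOC][16-38 FREE]
free(d): d = 5 -> block [5-15 ALLOC]; mark free, coalesce with adjacent free neighbors -> [0-4 ALLOC][5-38 FREE]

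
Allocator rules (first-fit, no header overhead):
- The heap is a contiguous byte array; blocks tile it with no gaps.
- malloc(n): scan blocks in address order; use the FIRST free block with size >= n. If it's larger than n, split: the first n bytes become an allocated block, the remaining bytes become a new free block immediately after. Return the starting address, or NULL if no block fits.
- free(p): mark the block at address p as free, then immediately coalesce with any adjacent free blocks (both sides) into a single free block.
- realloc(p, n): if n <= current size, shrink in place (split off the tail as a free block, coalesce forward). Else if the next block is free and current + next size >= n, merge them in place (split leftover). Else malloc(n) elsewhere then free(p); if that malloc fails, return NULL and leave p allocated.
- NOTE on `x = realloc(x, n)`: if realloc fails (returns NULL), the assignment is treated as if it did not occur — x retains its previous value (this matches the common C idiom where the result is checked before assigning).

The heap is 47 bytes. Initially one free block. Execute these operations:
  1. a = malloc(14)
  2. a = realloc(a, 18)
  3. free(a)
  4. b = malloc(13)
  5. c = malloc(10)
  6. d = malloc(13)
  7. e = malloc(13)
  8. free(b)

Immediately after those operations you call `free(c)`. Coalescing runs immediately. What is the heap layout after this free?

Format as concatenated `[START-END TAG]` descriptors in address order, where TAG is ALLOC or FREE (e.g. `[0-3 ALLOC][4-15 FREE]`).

Op 1: a = malloc(14) -> a = 0; heap: [0-13 ALLOC][14-46 FREE]
Op 2: a = realloc(a, 18) -> a = 0; heap: [0-17 ALLOC][18-46 FREE]
Op 3: free(a) -> (freed a); heap: [0-46 FREE]
Op 4: b = malloc(13) -> b = 0; heap: [0-12 ALLOC][13-46 FREE]
Op 5: c = malloc(10) -> c = 13; heap: [0-12 ALLOC][13-22 ALLOC][23-46 FREE]
Op 6: d = malloc(13) -> d = 23; heap: [0-12 ALLOC][13-22 ALLOC][23-35 ALLOC][36-46 FREE]
Op 7: e = malloc(13) -> e = NULL; heap: [0-12 ALLOC][13-22 ALLOC][23-35 ALLOC][36-46 FREE]
Op 8: free(b) -> (freed b); heap: [0-12 FREE][13-22 ALLOC][23-35 ALLOC][36-46 FREE]
free(c): c = 13 -> block [13-22 ALLOC]; mark free, coalesce with adjacent free neighbors -> [0-22 FREE][23-35 ALLOC][36-46 FREE]

Answer: [0-22 FREE][23-35 ALLOC][36-46 FREE]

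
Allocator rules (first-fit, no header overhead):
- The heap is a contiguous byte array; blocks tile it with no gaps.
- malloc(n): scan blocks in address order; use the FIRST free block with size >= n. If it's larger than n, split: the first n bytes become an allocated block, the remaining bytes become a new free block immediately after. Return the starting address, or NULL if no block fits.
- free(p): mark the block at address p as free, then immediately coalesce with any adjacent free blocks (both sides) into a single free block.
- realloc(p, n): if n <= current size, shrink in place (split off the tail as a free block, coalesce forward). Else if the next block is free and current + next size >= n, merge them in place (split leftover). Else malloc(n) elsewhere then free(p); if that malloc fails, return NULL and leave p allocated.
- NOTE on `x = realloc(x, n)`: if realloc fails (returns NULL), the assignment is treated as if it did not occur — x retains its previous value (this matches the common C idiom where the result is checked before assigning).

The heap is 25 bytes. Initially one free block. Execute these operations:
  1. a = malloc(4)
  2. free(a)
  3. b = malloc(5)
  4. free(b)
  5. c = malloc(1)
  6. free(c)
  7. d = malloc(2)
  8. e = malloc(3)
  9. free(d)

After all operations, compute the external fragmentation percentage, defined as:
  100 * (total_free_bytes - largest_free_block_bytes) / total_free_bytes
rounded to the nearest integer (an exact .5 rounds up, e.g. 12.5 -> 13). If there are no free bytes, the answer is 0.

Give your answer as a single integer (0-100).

Answer: 9

Derivation:
Op 1: a = malloc(4) -> a = 0; heap: [0-3 ALLOC][4-24 FREE]
Op 2: free(a) -> (freed a); heap: [0-24 FREE]
Op 3: b = malloc(5) -> b = 0; heap: [0-4 ALLOC][5-24 FREE]
Op 4: free(b) -> (freed b); heap: [0-24 FREE]
Op 5: c = malloc(1) -> c = 0; heap: [0-0 ALLOC][1-24 FREE]
Op 6: free(c) -> (freed c); heap: [0-24 FREE]
Op 7: d = malloc(2) -> d = 0; heap: [0-1 ALLOC][2-24 FREE]
Op 8: e = malloc(3) -> e = 2; heap: [0-1 ALLOC][2-4 ALLOC][5-24 FREE]
Op 9: free(d) -> (freed d); heap: [0-1 FREE][2-4 ALLOC][5-24 FREE]
Free blocks: [2 20] total_free=22 largest=20 -> 100*(22-20)/22 = 200/22 ≈ 9.091 -> rounds to 9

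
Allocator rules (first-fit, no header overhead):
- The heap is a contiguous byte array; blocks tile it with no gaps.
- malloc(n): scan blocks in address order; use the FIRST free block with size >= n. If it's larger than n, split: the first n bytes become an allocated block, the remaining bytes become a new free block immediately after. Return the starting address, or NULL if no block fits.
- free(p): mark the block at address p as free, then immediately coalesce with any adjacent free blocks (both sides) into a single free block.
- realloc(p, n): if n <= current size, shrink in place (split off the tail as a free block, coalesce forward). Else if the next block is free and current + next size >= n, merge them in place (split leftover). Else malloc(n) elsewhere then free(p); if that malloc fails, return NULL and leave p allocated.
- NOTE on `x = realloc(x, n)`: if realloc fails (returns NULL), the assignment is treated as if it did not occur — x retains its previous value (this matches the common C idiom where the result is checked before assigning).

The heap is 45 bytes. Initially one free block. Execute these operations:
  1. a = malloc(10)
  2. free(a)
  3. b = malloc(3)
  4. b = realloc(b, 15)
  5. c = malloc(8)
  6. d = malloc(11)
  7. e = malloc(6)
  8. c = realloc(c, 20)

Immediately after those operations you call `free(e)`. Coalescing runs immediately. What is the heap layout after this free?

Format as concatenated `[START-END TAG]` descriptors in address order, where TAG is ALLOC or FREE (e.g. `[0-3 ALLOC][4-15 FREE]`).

Answer: [0-14 ALLOC][15-22 ALLOC][23-33 ALLOC][34-44 FREE]

Derivation:
Op 1: a = malloc(10) -> a = 0; heap: [0-9 ALLOC][10-44 FREE]
Op 2: free(a) -> (freed a); heap: [0-44 FREE]
Op 3: b = malloc(3) -> b = 0; heap: [0-2 ALLOC][3-44 FREE]
Op 4: b = realloc(b, 15) -> b = 0; heap: [0-14 ALLOC][15-44 FREE]
Op 5: c = malloc(8) -> c = 15; heap: [0-14 ALLOC][15-22 ALLOC][23-44 FREE]
Op 6: d = malloc(11) -> d = 23; heap: [0-14 ALLOC][15-22 ALLOC][23-33 ALLOC][34-44 FREE]
Op 7: e = malloc(6) -> e = 34; heap: [0-14 ALLOC][15-22 ALLOC][23-33 ALLOC][34-39 ALLOC][40-44 FREE]
Op 8: c = realloc(c, 20) -> NULL (c unchanged); heap: [0-14 ALLOC][15-22 ALLOC][23-33 ALLOC][34-39 ALLOC][40-44 FREE]
free(e): e = 34 -> block [34-39 ALLOC]; mark free, coalesce with adjacent free neighbors -> [0-14 ALLOC][15-22 ALLOC][23-33 ALLOC][34-44 FREE]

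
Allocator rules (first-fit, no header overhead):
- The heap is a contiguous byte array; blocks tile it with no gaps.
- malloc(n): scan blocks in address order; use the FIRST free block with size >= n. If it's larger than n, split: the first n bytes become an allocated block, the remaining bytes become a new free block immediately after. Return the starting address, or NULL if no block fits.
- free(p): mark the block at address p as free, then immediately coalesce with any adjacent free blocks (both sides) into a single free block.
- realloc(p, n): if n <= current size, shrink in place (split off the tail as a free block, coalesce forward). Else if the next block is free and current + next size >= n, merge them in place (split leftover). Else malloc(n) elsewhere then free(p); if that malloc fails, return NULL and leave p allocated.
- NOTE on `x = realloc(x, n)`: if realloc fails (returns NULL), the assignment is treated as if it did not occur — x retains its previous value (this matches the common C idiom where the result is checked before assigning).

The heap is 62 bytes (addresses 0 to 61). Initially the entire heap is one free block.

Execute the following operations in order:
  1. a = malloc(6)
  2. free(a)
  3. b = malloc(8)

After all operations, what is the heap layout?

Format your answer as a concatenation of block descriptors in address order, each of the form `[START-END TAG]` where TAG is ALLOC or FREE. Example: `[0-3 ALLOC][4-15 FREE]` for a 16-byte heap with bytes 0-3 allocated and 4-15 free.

Op 1: a = malloc(6) -> a = 0; heap: [0-5 ALLOC][6-61 FREE]
Op 2: free(a) -> (freed a); heap: [0-61 FREE]
Op 3: b = malloc(8) -> b = 0; heap: [0-7 ALLOC][8-61 FREE]

Answer: [0-7 ALLOC][8-61 FREE]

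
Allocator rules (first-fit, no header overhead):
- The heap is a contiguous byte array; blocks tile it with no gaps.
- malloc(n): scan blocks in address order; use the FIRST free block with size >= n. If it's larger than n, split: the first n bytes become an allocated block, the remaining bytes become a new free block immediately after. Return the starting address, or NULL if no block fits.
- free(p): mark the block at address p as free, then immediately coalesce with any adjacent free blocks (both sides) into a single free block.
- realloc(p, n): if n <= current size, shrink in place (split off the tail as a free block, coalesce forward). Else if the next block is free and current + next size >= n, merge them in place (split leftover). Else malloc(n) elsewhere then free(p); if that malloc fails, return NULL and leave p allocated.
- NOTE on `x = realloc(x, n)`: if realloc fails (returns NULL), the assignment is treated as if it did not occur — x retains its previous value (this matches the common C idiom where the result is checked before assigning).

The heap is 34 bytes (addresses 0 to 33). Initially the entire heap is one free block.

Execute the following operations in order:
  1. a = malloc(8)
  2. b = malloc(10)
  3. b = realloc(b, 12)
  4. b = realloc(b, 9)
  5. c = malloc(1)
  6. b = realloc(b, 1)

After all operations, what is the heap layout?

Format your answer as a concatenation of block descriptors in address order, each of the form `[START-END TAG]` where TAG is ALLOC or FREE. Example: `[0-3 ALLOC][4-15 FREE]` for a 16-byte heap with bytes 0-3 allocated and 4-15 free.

Op 1: a = malloc(8) -> a = 0; heap: [0-7 ALLOC][8-33 FREE]
Op 2: b = malloc(10) -> b = 8; heap: [0-7 ALLOC][8-17 ALLOC][18-33 FREE]
Op 3: b = realloc(b, 12) -> b = 8; heap: [0-7 ALLOC][8-19 ALLOC][20-33 FREE]
Op 4: b = realloc(b, 9) -> b = 8; heap: [0-7 ALLOC][8-16 ALLOC][17-33 FREE]
Op 5: c = malloc(1) -> c = 17; heap: [0-7 ALLOC][8-16 ALLOC][17-17 ALLOC][18-33 FREE]
Op 6: b = realloc(b, 1) -> b = 8; heap: [0-7 ALLOC][8-8 ALLOC][9-16 FREE][17-17 ALLOC][18-33 FREE]

Answer: [0-7 ALLOC][8-8 ALLOC][9-16 FREE][17-17 ALLOC][18-33 FREE]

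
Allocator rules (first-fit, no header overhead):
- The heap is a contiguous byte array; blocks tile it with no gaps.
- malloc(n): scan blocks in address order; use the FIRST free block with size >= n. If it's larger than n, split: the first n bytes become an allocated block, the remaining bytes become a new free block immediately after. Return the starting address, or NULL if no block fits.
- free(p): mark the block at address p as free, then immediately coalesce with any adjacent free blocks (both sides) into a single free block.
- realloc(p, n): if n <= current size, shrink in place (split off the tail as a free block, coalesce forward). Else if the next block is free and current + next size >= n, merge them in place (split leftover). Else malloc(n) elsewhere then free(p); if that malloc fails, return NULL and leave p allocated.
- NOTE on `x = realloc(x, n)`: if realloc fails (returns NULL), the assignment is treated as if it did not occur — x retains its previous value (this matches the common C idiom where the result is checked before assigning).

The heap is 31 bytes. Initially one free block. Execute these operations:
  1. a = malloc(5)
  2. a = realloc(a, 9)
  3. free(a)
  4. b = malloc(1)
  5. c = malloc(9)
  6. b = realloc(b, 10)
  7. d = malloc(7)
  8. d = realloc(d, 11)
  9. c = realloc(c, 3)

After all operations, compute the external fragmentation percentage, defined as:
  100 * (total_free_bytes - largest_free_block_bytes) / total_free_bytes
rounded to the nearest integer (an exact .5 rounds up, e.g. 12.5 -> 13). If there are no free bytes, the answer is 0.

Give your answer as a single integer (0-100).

Answer: 14

Derivation:
Op 1: a = malloc(5) -> a = 0; heap: [0-4 ALLOC][5-30 FREE]
Op 2: a = realloc(a, 9) -> a = 0; heap: [0-8 ALLOC][9-30 FREE]
Op 3: free(a) -> (freed a); heap: [0-30 FREE]
Op 4: b = malloc(1) -> b = 0; heap: [0-0 ALLOC][1-30 FREE]
Op 5: c = malloc(9) -> c = 1; heap: [0-0 ALLOC][1-9 ALLOC][10-30 FREE]
Op 6: b = realloc(b, 10) -> b = 10; heap: [0-0 FREE][1-9 ALLOC][10-19 ALLOC][20-30 FREE]
Op 7: d = malloc(7) -> d = 20; heap: [0-0 FREE][1-9 ALLOC][10-19 ALLOC][20-26 ALLOC][27-30 FREE]
Op 8: d = realloc(d, 11) -> d = 20; heap: [0-0 FREE][1-9 ALLOC][10-19 ALLOC][20-30 ALLOC]
Op 9: c = realloc(c, 3) -> c = 1; heap: [0-0 FREE][1-3 ALLOC][4-9 FREE][10-19 ALLOC][20-30 ALLOC]
Free blocks: [1 6] total_free=7 largest=6 -> 100*(7-6)/7 = 100/7 ≈ 14.286 -> rounds to 14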